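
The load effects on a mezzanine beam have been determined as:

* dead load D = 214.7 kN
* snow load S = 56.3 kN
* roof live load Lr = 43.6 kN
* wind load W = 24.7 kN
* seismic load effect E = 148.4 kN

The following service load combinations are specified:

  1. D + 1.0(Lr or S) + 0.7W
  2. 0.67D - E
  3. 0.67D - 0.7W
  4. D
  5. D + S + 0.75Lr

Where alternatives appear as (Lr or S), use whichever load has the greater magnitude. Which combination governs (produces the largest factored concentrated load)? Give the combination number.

(Lr or S) → S = 56.3 kN.
1. 1.0(214.7) + 1.0(56.3) + 0.7(24.7) = 214.70 + 56.30 + 17.29 = 288.29
2. 0.67(214.7) - 1.0(148.4) = 143.85 - 148.40 = -4.55
3. 0.67(214.7) - 0.7(24.7) = 143.85 - 17.29 = 126.56
4. 1.0(214.7) = 214.70
5. 1.0(214.7) + 1.0(56.3) + 0.75(43.6) = 214.70 + 56.30 + 32.70 = 303.70
The largest value is 303.70 kN from combination 5.

Combination 5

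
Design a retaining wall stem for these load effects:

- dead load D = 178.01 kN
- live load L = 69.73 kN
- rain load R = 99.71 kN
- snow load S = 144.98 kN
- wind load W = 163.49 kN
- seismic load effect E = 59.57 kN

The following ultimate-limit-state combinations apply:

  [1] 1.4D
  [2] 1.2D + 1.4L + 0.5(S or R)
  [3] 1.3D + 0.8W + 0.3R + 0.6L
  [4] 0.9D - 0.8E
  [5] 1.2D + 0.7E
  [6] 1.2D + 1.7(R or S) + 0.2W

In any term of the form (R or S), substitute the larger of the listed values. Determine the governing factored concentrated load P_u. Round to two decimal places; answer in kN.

492.78 kN

(S or R) → S = 144.98 kN; (R or S) → S = 144.98 kN.
[1] 1.4(178.01) = 249.21
[2] 1.2(178.01) + 1.4(69.73) + 0.5(144.98) = 213.61 + 97.62 + 72.49 = 383.72
[3] 1.3(178.01) + 0.8(163.49) + 0.3(99.71) + 0.6(69.73) = 433.96
[4] 0.9(178.01) - 0.8(59.57) = 160.21 - 47.66 = 112.55
[5] 1.2(178.01) + 0.7(59.57) = 213.61 + 41.70 = 255.31
[6] 1.2(178.01) + 1.7(144.98) + 0.2(163.49) = 213.61 + 246.47 + 32.70 = 492.78
The controlling combination is 6, giving 492.78 kN.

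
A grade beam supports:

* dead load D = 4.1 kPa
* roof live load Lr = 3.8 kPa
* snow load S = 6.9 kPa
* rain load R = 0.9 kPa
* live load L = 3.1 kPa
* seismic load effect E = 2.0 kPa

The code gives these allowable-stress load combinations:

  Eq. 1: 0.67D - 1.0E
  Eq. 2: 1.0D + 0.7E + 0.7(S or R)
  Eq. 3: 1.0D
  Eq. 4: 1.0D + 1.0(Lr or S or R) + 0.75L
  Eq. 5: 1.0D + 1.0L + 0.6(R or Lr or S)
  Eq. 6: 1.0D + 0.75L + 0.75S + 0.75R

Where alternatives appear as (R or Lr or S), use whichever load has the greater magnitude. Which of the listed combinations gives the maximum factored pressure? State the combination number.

Combination 4

(S or R) → S = 6.9 kPa; (Lr or S or R) → S = 6.9 kPa; (R or Lr or S) → S = 6.9 kPa.
Eq. 1: 0.67(4.1) - 1.0(2.0) = 0.7
Eq. 2: 1.0(4.1) + 0.7(2.0) + 0.7(6.9) = 10.3
Eq. 3: 1.0(4.1) = 4.1
Eq. 4: 1.0(4.1) + 1.0(6.9) + 0.75(3.1) = 13.3
Eq. 5: 1.0(4.1) + 1.0(3.1) + 0.6(6.9) = 11.3
Eq. 6: 1.0(4.1) + 0.75(3.1) + 0.75(6.9) + 0.75(0.9) = 12.3
The largest value is 13.3 kPa from combination 4.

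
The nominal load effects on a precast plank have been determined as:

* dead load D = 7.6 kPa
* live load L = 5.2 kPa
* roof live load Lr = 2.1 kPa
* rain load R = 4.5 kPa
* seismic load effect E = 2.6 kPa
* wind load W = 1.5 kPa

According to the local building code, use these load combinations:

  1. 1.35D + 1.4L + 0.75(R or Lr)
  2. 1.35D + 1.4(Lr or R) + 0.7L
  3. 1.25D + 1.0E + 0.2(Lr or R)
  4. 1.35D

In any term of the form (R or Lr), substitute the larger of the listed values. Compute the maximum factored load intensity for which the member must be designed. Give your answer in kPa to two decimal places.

20.92 kPa

(R or Lr) → R = 4.5 kPa; (Lr or R) → R = 4.5 kPa.
1. 1.35(7.6) + 1.4(5.2) + 0.75(4.5) = 10.26 + 7.28 + 3.38 = 20.92
2. 1.35(7.6) + 1.4(4.5) + 0.7(5.2) = 10.26 + 6.30 + 3.64 = 20.20
3. 1.25(7.6) + 1.0(2.6) + 0.2(4.5) = 9.50 + 2.60 + 0.90 = 13.00
4. 1.35(7.6) = 10.26
The controlling combination is 1, giving 20.92 kPa.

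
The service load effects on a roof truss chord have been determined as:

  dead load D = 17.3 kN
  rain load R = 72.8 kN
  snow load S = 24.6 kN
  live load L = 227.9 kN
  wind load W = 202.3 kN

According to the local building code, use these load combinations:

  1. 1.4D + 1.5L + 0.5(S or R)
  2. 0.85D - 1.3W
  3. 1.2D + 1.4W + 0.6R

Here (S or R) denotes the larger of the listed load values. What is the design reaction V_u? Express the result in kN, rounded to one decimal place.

(S or R) → R = 72.8 kN.
1. 1.4(17.3) + 1.5(227.9) + 0.5(72.8) = 24.2 + 341.9 + 36.4 = 402.5
2. 0.85(17.3) - 1.3(202.3) = 14.7 - 263.0 = -248.3
3. 1.2(17.3) + 1.4(202.3) + 0.6(72.8) = 20.8 + 283.2 + 43.7 = 347.7
Combination 1 governs: V_u = 402.5 kN.

402.5 kN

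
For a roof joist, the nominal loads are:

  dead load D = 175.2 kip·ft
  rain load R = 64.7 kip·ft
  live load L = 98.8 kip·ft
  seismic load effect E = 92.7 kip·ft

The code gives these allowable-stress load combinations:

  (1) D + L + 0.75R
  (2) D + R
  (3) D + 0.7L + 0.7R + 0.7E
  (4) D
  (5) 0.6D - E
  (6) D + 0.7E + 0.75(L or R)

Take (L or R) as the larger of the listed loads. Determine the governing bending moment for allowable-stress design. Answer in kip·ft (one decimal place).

354.5 kip·ft

(L or R) → L = 98.8 kip·ft.
(1) 1.0(175.2) + 1.0(98.8) + 0.75(64.7) = 175.2 + 98.8 + 48.5 = 322.5
(2) 1.0(175.2) + 1.0(64.7) = 175.2 + 64.7 = 239.9
(3) 1.0(175.2) + 0.7(98.8) + 0.7(64.7) + 0.7(92.7) = 354.5
(4) 1.0(175.2) = 175.2
(5) 0.6(175.2) - 1.0(92.7) = 105.1 - 92.7 = 12.4
(6) 1.0(175.2) + 0.7(92.7) + 0.75(98.8) = 175.2 + 64.9 + 74.1 = 314.2
Combination 3 governs: M = 354.5 kip·ft.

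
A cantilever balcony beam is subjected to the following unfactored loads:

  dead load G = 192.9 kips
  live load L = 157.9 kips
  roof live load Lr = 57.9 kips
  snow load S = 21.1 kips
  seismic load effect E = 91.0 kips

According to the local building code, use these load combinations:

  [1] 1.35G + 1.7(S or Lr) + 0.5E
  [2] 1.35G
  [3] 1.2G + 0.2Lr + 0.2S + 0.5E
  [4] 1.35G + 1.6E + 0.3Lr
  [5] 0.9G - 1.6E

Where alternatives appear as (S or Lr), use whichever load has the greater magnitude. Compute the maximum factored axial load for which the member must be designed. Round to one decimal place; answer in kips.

423.4 kips

(S or Lr) → Lr = 57.9 kips.
[1] 1.35(192.9) + 1.7(57.9) + 0.5(91.0) = 260.4 + 98.4 + 45.5 = 404.3
[2] 1.35(192.9) = 260.4
[3] 1.2(192.9) + 0.2(57.9) + 0.2(21.1) + 0.5(91.0) = 231.5 + 11.6 + 4.2 + 45.5 = 292.8
[4] 1.35(192.9) + 1.6(91.0) + 0.3(57.9) = 260.4 + 145.6 + 17.4 = 423.4
[5] 0.9(192.9) - 1.6(91.0) = 173.6 - 145.6 = 28.0
The controlling combination is 4, giving 423.4 kips.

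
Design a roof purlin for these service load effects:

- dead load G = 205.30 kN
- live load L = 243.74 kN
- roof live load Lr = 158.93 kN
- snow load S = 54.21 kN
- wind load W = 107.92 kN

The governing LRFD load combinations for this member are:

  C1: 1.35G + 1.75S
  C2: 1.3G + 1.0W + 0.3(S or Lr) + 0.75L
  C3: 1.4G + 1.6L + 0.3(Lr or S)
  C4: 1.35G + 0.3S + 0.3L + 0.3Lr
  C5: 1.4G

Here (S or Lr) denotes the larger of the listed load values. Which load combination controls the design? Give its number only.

(S or Lr) → Lr = 158.93 kN; (Lr or S) → Lr = 158.93 kN.
C1: 1.35(205.30) + 1.75(54.21) = 372.02
C2: 1.3(205.30) + 1.0(107.92) + 0.3(158.93) + 0.75(243.74) = 605.29
C3: 1.4(205.30) + 1.6(243.74) + 0.3(158.93) = 725.08
C4: 1.35(205.30) + 0.3(54.21) + 0.3(243.74) + 0.3(158.93) = 414.22
C5: 1.4(205.30) = 287.42
The largest value is 725.08 kN from combination 3.

Combination 3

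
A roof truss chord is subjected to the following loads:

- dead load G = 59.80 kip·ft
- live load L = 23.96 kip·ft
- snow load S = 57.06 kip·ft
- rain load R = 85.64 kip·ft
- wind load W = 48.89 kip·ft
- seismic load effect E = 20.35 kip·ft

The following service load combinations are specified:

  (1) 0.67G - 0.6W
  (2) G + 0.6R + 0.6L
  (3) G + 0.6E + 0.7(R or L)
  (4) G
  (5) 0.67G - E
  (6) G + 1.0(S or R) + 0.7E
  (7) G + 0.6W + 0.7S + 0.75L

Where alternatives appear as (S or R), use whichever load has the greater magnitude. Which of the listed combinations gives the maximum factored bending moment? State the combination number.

Combination 6

(R or L) → R = 85.64 kip·ft; (S or R) → R = 85.64 kip·ft.
(1) 0.67(59.80) - 0.6(48.89) = 10.73
(2) 1.0(59.80) + 0.6(85.64) + 0.6(23.96) = 59.80 + 51.38 + 14.38 = 125.56
(3) 1.0(59.80) + 0.6(20.35) + 0.7(85.64) = 59.80 + 12.21 + 59.95 = 131.96
(4) 1.0(59.80) = 59.80
(5) 0.67(59.80) - 1.0(20.35) = 40.07 - 20.35 = 19.72
(6) 1.0(59.80) + 1.0(85.64) + 0.7(20.35) = 59.80 + 85.64 + 14.25 = 159.69
(7) 1.0(59.80) + 0.6(48.89) + 0.7(57.06) + 0.75(23.96) = 147.05
The largest value is 159.69 kip·ft from combination 6.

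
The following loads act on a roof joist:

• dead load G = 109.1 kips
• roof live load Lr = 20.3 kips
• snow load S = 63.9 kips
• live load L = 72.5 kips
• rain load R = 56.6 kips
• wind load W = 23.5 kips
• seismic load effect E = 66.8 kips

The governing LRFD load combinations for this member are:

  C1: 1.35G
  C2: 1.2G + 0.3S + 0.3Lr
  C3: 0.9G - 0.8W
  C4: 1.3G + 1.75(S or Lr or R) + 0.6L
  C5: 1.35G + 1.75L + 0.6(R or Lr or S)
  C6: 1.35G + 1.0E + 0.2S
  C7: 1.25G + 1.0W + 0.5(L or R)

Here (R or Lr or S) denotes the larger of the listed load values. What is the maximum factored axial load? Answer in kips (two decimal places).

(S or Lr or R) → S = 63.9 kips; (R or Lr or S) → S = 63.9 kips; (L or R) → L = 72.5 kips.
C1: 1.35(109.1) = 147.29
C2: 1.2(109.1) + 0.3(63.9) + 0.3(20.3) = 156.18
C3: 0.9(109.1) - 0.8(23.5) = 79.39
C4: 1.3(109.1) + 1.75(63.9) + 0.6(72.5) = 297.16
C5: 1.35(109.1) + 1.75(72.5) + 0.6(63.9) = 312.50
C6: 1.35(109.1) + 1.0(66.8) + 0.2(63.9) = 226.87
C7: 1.25(109.1) + 1.0(23.5) + 0.5(72.5) = 196.13
The controlling combination is 5, giving 312.50 kips.

312.50 kips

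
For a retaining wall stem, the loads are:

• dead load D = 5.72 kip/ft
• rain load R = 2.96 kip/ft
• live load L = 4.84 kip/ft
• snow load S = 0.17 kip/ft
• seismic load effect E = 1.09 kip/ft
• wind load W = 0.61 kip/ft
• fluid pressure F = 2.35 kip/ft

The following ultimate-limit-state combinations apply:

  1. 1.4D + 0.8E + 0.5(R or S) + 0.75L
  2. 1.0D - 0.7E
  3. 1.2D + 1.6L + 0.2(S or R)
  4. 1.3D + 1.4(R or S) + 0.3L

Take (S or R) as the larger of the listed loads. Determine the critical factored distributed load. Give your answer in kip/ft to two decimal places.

15.20 kip/ft

(R or S) → R = 2.96 kip/ft; (S or R) → R = 2.96 kip/ft.
1. 1.4(5.72) + 0.8(1.09) + 0.5(2.96) + 0.75(4.84) = 13.99
2. 1.0(5.72) - 0.7(1.09) = 4.96
3. 1.2(5.72) + 1.6(4.84) + 0.2(2.96) = 15.20
4. 1.3(5.72) + 1.4(2.96) + 0.3(4.84) = 13.03
Maximum is from combination 3.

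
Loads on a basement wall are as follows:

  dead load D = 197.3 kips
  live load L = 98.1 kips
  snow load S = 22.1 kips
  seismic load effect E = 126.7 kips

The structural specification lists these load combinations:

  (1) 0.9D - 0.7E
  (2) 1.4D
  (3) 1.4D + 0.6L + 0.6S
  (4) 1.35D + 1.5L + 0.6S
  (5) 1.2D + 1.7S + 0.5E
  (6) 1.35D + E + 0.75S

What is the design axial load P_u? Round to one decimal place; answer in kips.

426.8 kips

(1) 0.9(197.3) - 0.7(126.7) = 177.6 - 88.7 = 88.9
(2) 1.4(197.3) = 276.2
(3) 1.4(197.3) + 0.6(98.1) + 0.6(22.1) = 348.3
(4) 1.35(197.3) + 1.5(98.1) + 0.6(22.1) = 426.8
(5) 1.2(197.3) + 1.7(22.1) + 0.5(126.7) = 337.7
(6) 1.35(197.3) + 1.0(126.7) + 0.75(22.1) = 409.6
Combination 4 governs: P_u = 426.8 kips.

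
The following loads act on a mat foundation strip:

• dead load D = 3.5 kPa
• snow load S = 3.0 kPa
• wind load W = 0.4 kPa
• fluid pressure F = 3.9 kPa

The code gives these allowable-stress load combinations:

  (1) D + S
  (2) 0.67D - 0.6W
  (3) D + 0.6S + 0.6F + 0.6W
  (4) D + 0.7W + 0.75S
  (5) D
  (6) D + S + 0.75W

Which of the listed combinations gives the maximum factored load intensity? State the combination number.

(1) 1.0(3.5) + 1.0(3.0) = 6.5
(2) 0.67(3.5) - 0.6(0.4) = 2.1
(3) 1.0(3.5) + 0.6(3.0) + 0.6(3.9) + 0.6(0.4) = 7.9
(4) 1.0(3.5) + 0.7(0.4) + 0.75(3.0) = 6.0
(5) 1.0(3.5) = 3.5
(6) 1.0(3.5) + 1.0(3.0) + 0.75(0.4) = 6.8
The largest value is 7.9 kPa from combination 3.

Combination 3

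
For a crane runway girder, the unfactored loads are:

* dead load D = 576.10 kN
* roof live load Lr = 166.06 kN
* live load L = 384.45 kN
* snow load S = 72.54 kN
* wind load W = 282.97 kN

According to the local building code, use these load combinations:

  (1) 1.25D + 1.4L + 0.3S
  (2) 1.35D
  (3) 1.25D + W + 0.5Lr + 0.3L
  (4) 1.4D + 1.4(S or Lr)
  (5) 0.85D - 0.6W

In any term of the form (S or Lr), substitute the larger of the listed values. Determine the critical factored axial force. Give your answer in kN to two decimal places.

(S or Lr) → Lr = 166.06 kN.
(1) 1.25(576.10) + 1.4(384.45) + 0.3(72.54) = 1280.12
(2) 1.35(576.10) = 777.74
(3) 1.25(576.10) + 1.0(282.97) + 0.5(166.06) + 0.3(384.45) = 1201.46
(4) 1.4(576.10) + 1.4(166.06) = 1039.02
(5) 0.85(576.10) - 0.6(282.97) = 319.90
The controlling combination is 1, giving 1280.12 kN.

1280.12 kN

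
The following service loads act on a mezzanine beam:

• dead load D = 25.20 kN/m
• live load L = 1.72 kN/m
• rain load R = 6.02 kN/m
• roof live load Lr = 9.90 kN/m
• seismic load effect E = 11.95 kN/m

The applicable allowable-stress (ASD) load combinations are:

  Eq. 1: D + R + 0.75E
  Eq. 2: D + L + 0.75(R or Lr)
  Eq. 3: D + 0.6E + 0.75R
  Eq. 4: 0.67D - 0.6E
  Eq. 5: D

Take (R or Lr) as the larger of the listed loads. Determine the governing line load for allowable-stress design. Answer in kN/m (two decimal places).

(R or Lr) → Lr = 9.90 kN/m.
Eq. 1: 1.0(25.20) + 1.0(6.02) + 0.75(11.95) = 40.18
Eq. 2: 1.0(25.20) + 1.0(1.72) + 0.75(9.90) = 34.35
Eq. 3: 1.0(25.20) + 0.6(11.95) + 0.75(6.02) = 36.89
Eq. 4: 0.67(25.20) - 0.6(11.95) = 9.71
Eq. 5: 1.0(25.20) = 25.20
Maximum is from combination 1.

40.18 kN/m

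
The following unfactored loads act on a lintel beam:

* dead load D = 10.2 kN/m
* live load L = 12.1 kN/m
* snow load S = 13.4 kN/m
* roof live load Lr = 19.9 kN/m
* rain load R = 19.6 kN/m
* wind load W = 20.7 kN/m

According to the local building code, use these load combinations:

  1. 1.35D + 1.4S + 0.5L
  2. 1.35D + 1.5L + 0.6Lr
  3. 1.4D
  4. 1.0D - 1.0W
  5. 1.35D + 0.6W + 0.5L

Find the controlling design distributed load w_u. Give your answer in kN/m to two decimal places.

1. 1.35(10.2) + 1.4(13.4) + 0.5(12.1) = 13.77 + 18.76 + 6.05 = 38.58
2. 1.35(10.2) + 1.5(12.1) + 0.6(19.9) = 13.77 + 18.15 + 11.94 = 43.86
3. 1.4(10.2) = 14.28
4. 1.0(10.2) - 1.0(20.7) = 10.20 - 20.70 = -10.50
5. 1.35(10.2) + 0.6(20.7) + 0.5(12.1) = 13.77 + 12.42 + 6.05 = 32.24
Maximum is from combination 2.

43.86 kN/m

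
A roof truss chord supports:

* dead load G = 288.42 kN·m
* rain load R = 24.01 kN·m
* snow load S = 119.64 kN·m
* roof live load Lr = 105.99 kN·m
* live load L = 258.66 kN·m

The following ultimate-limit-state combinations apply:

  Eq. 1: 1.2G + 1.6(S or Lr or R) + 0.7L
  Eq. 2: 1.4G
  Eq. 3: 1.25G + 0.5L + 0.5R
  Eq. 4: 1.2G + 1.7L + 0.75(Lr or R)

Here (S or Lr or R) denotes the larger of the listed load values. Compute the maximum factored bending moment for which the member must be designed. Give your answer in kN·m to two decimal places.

865.32 kN·m

(S or Lr or R) → S = 119.64 kN·m; (Lr or R) → Lr = 105.99 kN·m.
Eq. 1: 1.2(288.42) + 1.6(119.64) + 0.7(258.66) = 718.59
Eq. 2: 1.4(288.42) = 403.79
Eq. 3: 1.25(288.42) + 0.5(258.66) + 0.5(24.01) = 501.86
Eq. 4: 1.2(288.42) + 1.7(258.66) + 0.75(105.99) = 865.32
The controlling combination is 4, giving 865.32 kN·m.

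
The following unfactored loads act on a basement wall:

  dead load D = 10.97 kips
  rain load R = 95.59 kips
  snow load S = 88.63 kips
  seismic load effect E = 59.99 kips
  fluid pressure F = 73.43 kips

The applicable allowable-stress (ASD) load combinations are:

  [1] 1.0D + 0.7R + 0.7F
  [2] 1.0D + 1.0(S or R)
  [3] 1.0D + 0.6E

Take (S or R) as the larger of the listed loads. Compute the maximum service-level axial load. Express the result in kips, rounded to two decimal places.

(S or R) → R = 95.59 kips.
[1] 1.0(10.97) + 0.7(95.59) + 0.7(73.43) = 129.28
[2] 1.0(10.97) + 1.0(95.59) = 106.56
[3] 1.0(10.97) + 0.6(59.99) = 46.96
Maximum is from combination 1.

129.28 kips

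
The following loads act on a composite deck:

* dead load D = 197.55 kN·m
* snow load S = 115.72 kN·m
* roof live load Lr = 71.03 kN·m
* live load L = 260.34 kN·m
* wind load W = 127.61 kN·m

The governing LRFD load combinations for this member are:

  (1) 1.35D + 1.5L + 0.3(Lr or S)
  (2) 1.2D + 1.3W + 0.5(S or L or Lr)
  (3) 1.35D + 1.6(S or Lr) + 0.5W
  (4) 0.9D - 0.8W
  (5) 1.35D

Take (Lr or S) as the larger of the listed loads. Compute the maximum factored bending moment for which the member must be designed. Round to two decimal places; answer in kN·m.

691.92 kN·m

(Lr or S) → S = 115.72 kN·m; (S or L or Lr) → L = 260.34 kN·m; (S or Lr) → S = 115.72 kN·m.
(1) 1.35(197.55) + 1.5(260.34) + 0.3(115.72) = 266.69 + 390.51 + 34.72 = 691.92
(2) 1.2(197.55) + 1.3(127.61) + 0.5(260.34) = 237.06 + 165.89 + 130.17 = 533.12
(3) 1.35(197.55) + 1.6(115.72) + 0.5(127.61) = 266.69 + 185.15 + 63.81 = 515.65
(4) 0.9(197.55) - 0.8(127.61) = 177.80 - 102.09 = 75.71
(5) 1.35(197.55) = 266.69
The controlling combination is 1, giving 691.92 kN·m.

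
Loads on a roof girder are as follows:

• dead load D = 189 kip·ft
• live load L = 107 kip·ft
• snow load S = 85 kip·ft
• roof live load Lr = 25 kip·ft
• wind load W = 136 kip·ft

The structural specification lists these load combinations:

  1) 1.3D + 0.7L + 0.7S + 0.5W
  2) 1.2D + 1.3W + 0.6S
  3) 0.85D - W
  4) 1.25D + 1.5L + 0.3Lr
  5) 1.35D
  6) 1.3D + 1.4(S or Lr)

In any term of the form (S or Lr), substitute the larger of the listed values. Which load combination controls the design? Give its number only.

Combination 2

(S or Lr) → S = 85 kip·ft.
1) 1.3(189) + 0.7(107) + 0.7(85) + 0.5(136) = 448.1
2) 1.2(189) + 1.3(136) + 0.6(85) = 454.6
3) 0.85(189) - 1.0(136) = 24.7
4) 1.25(189) + 1.5(107) + 0.3(25) = 404.3
5) 1.35(189) = 255.2
6) 1.3(189) + 1.4(85) = 364.7
The largest value is 454.6 kip·ft from combination 2.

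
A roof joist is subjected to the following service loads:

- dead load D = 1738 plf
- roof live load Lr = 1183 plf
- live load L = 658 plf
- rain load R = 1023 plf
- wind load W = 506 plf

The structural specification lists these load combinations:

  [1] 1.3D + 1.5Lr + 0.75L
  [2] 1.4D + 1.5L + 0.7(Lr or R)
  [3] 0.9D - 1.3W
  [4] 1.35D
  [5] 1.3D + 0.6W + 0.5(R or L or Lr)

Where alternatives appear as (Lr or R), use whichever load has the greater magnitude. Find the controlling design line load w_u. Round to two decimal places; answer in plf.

4527.40 plf

(Lr or R) → Lr = 1183 plf; (R or L or Lr) → Lr = 1183 plf.
[1] 1.3(1738) + 1.5(1183) + 0.75(658) = 2259.40 + 1774.50 + 493.50 = 4527.40
[2] 1.4(1738) + 1.5(658) + 0.7(1183) = 2433.20 + 987.00 + 828.10 = 4248.30
[3] 0.9(1738) - 1.3(506) = 1564.20 - 657.80 = 906.40
[4] 1.35(1738) = 2346.30
[5] 1.3(1738) + 0.6(506) + 0.5(1183) = 2259.40 + 303.60 + 591.50 = 3154.50
Maximum is from combination 1.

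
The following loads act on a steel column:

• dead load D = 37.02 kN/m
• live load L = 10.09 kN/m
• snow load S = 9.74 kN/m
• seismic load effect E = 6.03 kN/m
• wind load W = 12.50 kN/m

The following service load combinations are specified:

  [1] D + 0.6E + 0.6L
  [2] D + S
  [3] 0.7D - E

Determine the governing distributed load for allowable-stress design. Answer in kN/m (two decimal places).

[1] 1.0(37.02) + 0.6(6.03) + 0.6(10.09) = 46.69
[2] 1.0(37.02) + 1.0(9.74) = 46.76
[3] 0.7(37.02) - 1.0(6.03) = 19.88
Combination 2 governs: w = 46.76 kN/m.

46.76 kN/m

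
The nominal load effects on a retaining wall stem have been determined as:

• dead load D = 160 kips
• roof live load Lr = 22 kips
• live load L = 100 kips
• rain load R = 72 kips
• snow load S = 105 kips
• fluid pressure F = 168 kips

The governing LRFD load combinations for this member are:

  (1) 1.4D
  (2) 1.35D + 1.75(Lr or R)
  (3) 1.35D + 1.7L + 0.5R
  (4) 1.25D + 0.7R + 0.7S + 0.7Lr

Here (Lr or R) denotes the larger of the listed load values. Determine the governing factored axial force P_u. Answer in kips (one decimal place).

(Lr or R) → R = 72 kips.
(1) 1.4(160) = 224.0
(2) 1.35(160) + 1.75(72) = 342.0
(3) 1.35(160) + 1.7(100) + 0.5(72) = 422.0
(4) 1.25(160) + 0.7(72) + 0.7(105) + 0.7(22) = 339.3
Combination 3 governs: P_u = 422.0 kips.

422.0 kips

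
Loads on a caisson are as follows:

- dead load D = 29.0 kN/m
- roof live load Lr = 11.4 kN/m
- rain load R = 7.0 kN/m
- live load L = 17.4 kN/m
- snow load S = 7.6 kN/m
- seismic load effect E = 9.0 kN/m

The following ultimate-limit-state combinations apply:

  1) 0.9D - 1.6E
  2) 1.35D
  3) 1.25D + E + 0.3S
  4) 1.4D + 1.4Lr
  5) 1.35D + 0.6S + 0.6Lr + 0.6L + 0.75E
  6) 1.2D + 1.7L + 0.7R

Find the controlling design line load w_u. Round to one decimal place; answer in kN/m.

1) 0.9(29.0) - 1.6(9.0) = 11.7
2) 1.35(29.0) = 39.2
3) 1.25(29.0) + 1.0(9.0) + 0.3(7.6) = 47.5
4) 1.4(29.0) + 1.4(11.4) = 56.6
5) 1.35(29.0) + 0.6(7.6) + 0.6(11.4) + 0.6(17.4) + 0.75(9.0) = 67.7
6) 1.2(29.0) + 1.7(17.4) + 0.7(7.0) = 69.3
The controlling combination is 6, giving 69.3 kN/m.

69.3 kN/m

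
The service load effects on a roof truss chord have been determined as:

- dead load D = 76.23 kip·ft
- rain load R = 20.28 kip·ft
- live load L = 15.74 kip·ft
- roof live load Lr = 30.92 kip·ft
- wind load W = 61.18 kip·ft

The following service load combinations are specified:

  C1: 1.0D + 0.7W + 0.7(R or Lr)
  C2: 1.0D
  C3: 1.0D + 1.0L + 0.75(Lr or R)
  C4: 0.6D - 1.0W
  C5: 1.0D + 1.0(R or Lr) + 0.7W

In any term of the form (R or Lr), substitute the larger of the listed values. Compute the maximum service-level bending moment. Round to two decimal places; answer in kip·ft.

(R or Lr) → Lr = 30.92 kip·ft; (Lr or R) → Lr = 30.92 kip·ft.
C1: 1.0(76.23) + 0.7(61.18) + 0.7(30.92) = 76.23 + 42.83 + 21.64 = 140.70
C2: 1.0(76.23) = 76.23
C3: 1.0(76.23) + 1.0(15.74) + 0.75(30.92) = 76.23 + 15.74 + 23.19 = 115.16
C4: 0.6(76.23) - 1.0(61.18) = 45.74 - 61.18 = -15.44
C5: 1.0(76.23) + 1.0(30.92) + 0.7(61.18) = 76.23 + 30.92 + 42.83 = 149.98
The controlling combination is 5, giving 149.98 kip·ft.

149.98 kip·ft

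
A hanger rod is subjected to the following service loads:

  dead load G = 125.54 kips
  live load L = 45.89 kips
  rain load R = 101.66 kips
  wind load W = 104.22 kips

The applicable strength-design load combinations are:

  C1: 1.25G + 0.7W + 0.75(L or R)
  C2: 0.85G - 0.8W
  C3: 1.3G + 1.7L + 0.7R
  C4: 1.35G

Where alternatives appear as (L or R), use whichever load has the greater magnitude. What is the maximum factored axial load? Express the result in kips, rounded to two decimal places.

312.38 kips

(L or R) → R = 101.66 kips.
C1: 1.25(125.54) + 0.7(104.22) + 0.75(101.66) = 306.12
C2: 0.85(125.54) - 0.8(104.22) = 106.71 - 83.38 = 23.33
C3: 1.3(125.54) + 1.7(45.89) + 0.7(101.66) = 312.38
C4: 1.35(125.54) = 169.48
The controlling combination is 3, giving 312.38 kips.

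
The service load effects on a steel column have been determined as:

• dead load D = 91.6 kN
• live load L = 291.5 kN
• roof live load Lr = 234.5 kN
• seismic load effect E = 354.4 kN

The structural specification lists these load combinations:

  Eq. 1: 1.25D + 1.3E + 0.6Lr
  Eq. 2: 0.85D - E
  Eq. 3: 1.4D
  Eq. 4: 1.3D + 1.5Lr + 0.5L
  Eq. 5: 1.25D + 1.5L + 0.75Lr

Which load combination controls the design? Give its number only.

Eq. 1: 1.25(91.6) + 1.3(354.4) + 0.6(234.5) = 715.9
Eq. 2: 0.85(91.6) - 1.0(354.4) = -276.5
Eq. 3: 1.4(91.6) = 128.2
Eq. 4: 1.3(91.6) + 1.5(234.5) + 0.5(291.5) = 616.6
Eq. 5: 1.25(91.6) + 1.5(291.5) + 0.75(234.5) = 727.6
The largest value is 727.6 kN from combination 5.

Combination 5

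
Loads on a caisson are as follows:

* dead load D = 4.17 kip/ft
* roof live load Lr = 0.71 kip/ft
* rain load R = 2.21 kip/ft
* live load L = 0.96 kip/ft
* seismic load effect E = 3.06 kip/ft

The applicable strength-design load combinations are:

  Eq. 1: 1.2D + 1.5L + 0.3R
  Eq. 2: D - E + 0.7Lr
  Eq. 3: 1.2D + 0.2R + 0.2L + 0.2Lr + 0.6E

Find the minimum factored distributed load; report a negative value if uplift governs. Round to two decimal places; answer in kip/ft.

Eq. 1: 1.2(4.17) + 1.5(0.96) + 0.3(2.21) = 7.11
Eq. 2: 1.0(4.17) - 1.0(3.06) + 0.7(0.71) = 4.17 - 3.06 + 0.50 = 1.61
Eq. 3: 1.2(4.17) + 0.2(2.21) + 0.2(0.96) + 0.2(0.71) + 0.6(3.06) = 7.62
Combination 2 gives the minimum: 1.61 kip/ft.

1.61 kip/ft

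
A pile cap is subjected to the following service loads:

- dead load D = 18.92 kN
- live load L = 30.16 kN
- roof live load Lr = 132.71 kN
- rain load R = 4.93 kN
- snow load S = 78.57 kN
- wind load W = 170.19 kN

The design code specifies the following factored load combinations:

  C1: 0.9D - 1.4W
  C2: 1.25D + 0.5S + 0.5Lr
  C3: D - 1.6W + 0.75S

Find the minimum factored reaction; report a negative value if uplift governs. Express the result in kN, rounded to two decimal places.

C1: 0.9(18.92) - 1.4(170.19) = 17.03 - 238.27 = -221.24
C2: 1.25(18.92) + 0.5(78.57) + 0.5(132.71) = 129.29
C3: 1.0(18.92) - 1.6(170.19) + 0.75(78.57) = -194.46
Combination 1 gives the minimum: -221.24 kN.

-221.24 kN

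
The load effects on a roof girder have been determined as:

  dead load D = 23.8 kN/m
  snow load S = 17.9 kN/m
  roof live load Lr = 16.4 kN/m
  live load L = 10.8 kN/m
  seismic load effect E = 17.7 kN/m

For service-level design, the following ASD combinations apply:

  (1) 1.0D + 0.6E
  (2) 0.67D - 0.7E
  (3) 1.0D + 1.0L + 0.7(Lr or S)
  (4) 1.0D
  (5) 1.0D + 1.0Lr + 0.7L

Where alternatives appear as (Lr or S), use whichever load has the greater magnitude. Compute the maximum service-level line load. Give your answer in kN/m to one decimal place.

(Lr or S) → S = 17.9 kN/m.
(1) 1.0(23.8) + 0.6(17.7) = 34.4
(2) 0.67(23.8) - 0.7(17.7) = 3.6
(3) 1.0(23.8) + 1.0(10.8) + 0.7(17.9) = 47.1
(4) 1.0(23.8) = 23.8
(5) 1.0(23.8) + 1.0(16.4) + 0.7(10.8) = 47.8
Maximum is from combination 5.

47.8 kN/m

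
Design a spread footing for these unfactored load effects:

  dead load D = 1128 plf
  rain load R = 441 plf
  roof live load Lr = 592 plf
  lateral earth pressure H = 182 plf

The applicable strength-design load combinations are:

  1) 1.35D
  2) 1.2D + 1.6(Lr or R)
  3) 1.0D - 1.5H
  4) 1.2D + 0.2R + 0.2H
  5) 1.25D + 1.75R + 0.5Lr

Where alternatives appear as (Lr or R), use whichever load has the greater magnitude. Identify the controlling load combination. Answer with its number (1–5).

(Lr or R) → Lr = 592 plf.
1) 1.35(1128) = 1522.8
2) 1.2(1128) + 1.6(592) = 1353.6 + 947.2 = 2300.8
3) 1.0(1128) - 1.5(182) = 1128.0 - 273.0 = 855.0
4) 1.2(1128) + 0.2(441) + 0.2(182) = 1353.6 + 88.2 + 36.4 = 1478.2
5) 1.25(1128) + 1.75(441) + 0.5(592) = 1410.0 + 771.8 + 296.0 = 2477.8
The largest value is 2477.8 plf from combination 5.

Combination 5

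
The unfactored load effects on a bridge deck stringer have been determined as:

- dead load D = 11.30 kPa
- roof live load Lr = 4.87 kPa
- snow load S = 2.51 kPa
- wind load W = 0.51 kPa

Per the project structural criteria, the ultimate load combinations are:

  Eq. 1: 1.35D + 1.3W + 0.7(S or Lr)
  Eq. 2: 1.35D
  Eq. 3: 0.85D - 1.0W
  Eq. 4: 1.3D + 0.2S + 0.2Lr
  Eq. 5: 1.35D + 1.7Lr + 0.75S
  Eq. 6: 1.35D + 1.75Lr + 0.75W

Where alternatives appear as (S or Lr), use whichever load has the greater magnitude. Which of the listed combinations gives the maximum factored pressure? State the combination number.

Combination 5

(S or Lr) → Lr = 4.87 kPa.
Eq. 1: 1.35(11.30) + 1.3(0.51) + 0.7(4.87) = 19.33
Eq. 2: 1.35(11.30) = 15.26
Eq. 3: 0.85(11.30) - 1.0(0.51) = 9.10
Eq. 4: 1.3(11.30) + 0.2(2.51) + 0.2(4.87) = 16.17
Eq. 5: 1.35(11.30) + 1.7(4.87) + 0.75(2.51) = 25.42
Eq. 6: 1.35(11.30) + 1.75(4.87) + 0.75(0.51) = 24.16
The largest value is 25.42 kPa from combination 5.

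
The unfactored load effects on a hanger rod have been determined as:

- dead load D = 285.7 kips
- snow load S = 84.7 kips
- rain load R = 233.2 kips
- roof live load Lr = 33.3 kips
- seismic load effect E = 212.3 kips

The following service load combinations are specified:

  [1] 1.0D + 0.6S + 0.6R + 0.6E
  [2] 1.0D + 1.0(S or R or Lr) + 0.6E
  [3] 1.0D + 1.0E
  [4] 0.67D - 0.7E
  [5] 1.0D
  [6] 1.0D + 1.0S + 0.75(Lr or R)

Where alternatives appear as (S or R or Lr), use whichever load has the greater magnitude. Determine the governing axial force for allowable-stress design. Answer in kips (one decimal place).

(S or R or Lr) → R = 233.2 kips; (Lr or R) → R = 233.2 kips.
[1] 1.0(285.7) + 0.6(84.7) + 0.6(233.2) + 0.6(212.3) = 603.8
[2] 1.0(285.7) + 1.0(233.2) + 0.6(212.3) = 646.3
[3] 1.0(285.7) + 1.0(212.3) = 498.0
[4] 0.67(285.7) - 0.7(212.3) = 42.8
[5] 1.0(285.7) = 285.7
[6] 1.0(285.7) + 1.0(84.7) + 0.75(233.2) = 545.3
The controlling combination is 2, giving 646.3 kips.

646.3 kips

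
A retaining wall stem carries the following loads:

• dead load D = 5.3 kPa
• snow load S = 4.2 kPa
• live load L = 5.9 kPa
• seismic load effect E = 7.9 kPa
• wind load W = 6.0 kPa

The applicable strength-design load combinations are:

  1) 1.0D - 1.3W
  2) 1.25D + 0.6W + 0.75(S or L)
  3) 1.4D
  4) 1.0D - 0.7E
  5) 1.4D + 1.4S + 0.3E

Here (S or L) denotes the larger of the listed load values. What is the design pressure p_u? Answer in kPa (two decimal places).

15.67 kPa

(S or L) → L = 5.9 kPa.
1) 1.0(5.3) - 1.3(6.0) = 5.30 - 7.80 = -2.50
2) 1.25(5.3) + 0.6(6.0) + 0.75(5.9) = 14.65
3) 1.4(5.3) = 7.42
4) 1.0(5.3) - 0.7(7.9) = 5.30 - 5.53 = -0.23
5) 1.4(5.3) + 1.4(4.2) + 0.3(7.9) = 7.42 + 5.88 + 2.37 = 15.67
Combination 5 governs: p_u = 15.67 kPa.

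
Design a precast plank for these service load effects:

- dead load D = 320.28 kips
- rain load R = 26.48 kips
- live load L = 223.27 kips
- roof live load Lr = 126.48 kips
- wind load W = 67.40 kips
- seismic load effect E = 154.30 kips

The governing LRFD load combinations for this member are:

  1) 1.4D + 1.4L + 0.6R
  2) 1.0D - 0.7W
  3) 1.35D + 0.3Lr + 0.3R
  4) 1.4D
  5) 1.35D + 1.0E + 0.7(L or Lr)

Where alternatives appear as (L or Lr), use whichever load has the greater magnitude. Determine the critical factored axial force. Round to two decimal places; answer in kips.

(L or Lr) → L = 223.27 kips.
1) 1.4(320.28) + 1.4(223.27) + 0.6(26.48) = 448.39 + 312.58 + 15.89 = 776.86
2) 1.0(320.28) - 0.7(67.40) = 320.28 - 47.18 = 273.10
3) 1.35(320.28) + 0.3(126.48) + 0.3(26.48) = 478.27
4) 1.4(320.28) = 448.39
5) 1.35(320.28) + 1.0(154.30) + 0.7(223.27) = 432.38 + 154.30 + 156.29 = 742.97
Combination 1 governs: P_u = 776.86 kips.

776.86 kips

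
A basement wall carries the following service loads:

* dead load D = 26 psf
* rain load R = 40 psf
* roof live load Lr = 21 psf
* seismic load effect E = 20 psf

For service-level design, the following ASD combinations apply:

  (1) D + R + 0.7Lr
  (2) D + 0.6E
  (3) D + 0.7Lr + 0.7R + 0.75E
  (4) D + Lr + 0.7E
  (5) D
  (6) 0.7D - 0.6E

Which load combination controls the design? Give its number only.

Combination 3

(1) 1.0(26) + 1.0(40) + 0.7(21) = 26.00 + 40.00 + 14.70 = 80.70
(2) 1.0(26) + 0.6(20) = 26.00 + 12.00 = 38.00
(3) 1.0(26) + 0.7(21) + 0.7(40) + 0.75(20) = 26.00 + 14.70 + 28.00 + 15.00 = 83.70
(4) 1.0(26) + 1.0(21) + 0.7(20) = 26.00 + 21.00 + 14.00 = 61.00
(5) 1.0(26) = 26.00
(6) 0.7(26) - 0.6(20) = 18.20 - 12.00 = 6.20
The largest value is 83.70 psf from combination 3.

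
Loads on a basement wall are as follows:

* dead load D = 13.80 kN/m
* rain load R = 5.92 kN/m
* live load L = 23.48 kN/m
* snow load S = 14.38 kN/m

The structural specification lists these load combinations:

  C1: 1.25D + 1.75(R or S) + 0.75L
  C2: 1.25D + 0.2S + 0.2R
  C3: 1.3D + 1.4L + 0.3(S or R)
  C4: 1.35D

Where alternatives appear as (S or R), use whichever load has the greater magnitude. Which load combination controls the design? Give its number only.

Combination 1

(R or S) → S = 14.38 kN/m; (S or R) → S = 14.38 kN/m.
C1: 1.25(13.80) + 1.75(14.38) + 0.75(23.48) = 17.25 + 25.17 + 17.61 = 60.03
C2: 1.25(13.80) + 0.2(14.38) + 0.2(5.92) = 17.25 + 2.88 + 1.18 = 21.31
C3: 1.3(13.80) + 1.4(23.48) + 0.3(14.38) = 55.13
C4: 1.35(13.80) = 18.63
The largest value is 60.03 kN/m from combination 1.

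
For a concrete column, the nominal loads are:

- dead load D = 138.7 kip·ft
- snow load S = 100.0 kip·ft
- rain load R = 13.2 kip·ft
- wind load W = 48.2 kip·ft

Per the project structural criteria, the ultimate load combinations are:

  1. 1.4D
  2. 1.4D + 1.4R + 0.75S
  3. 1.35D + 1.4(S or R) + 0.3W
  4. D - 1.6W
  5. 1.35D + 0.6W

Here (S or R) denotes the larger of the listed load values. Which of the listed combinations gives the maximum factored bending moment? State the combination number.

(S or R) → S = 100.0 kip·ft.
1. 1.4(138.7) = 194.18
2. 1.4(138.7) + 1.4(13.2) + 0.75(100.0) = 194.18 + 18.48 + 75.00 = 287.66
3. 1.35(138.7) + 1.4(100.0) + 0.3(48.2) = 187.25 + 140.00 + 14.46 = 341.71
4. 1.0(138.7) - 1.6(48.2) = 138.70 - 77.12 = 61.58
5. 1.35(138.7) + 0.6(48.2) = 187.25 + 28.92 = 216.17
The largest value is 341.71 kip·ft from combination 3.

Combination 3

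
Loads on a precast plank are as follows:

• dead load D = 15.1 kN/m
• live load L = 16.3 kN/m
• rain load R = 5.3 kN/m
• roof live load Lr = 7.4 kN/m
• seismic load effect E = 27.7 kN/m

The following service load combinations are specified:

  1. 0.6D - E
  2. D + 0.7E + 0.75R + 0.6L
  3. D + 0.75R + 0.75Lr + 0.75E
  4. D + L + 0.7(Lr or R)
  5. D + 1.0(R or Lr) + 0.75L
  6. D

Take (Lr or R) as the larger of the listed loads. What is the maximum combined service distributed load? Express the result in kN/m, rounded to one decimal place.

(Lr or R) → Lr = 7.4 kN/m; (R or Lr) → Lr = 7.4 kN/m.
1. 0.6(15.1) - 1.0(27.7) = 9.1 - 27.7 = -18.6
2. 1.0(15.1) + 0.7(27.7) + 0.75(5.3) + 0.6(16.3) = 48.2
3. 1.0(15.1) + 0.75(5.3) + 0.75(7.4) + 0.75(27.7) = 45.4
4. 1.0(15.1) + 1.0(16.3) + 0.7(7.4) = 15.1 + 16.3 + 5.2 = 36.6
5. 1.0(15.1) + 1.0(7.4) + 0.75(16.3) = 15.1 + 7.4 + 12.2 = 34.7
6. 1.0(15.1) = 15.1
The controlling combination is 2, giving 48.2 kN/m.

48.2 kN/m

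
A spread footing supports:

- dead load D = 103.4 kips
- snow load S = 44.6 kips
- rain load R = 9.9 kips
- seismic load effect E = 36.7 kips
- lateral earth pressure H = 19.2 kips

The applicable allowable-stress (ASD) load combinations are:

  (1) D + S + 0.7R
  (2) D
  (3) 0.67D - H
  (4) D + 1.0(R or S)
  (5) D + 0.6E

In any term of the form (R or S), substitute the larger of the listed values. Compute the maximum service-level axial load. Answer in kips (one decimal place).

154.9 kips

(R or S) → S = 44.6 kips.
(1) 1.0(103.4) + 1.0(44.6) + 0.7(9.9) = 103.4 + 44.6 + 6.9 = 154.9
(2) 1.0(103.4) = 103.4
(3) 0.67(103.4) - 1.0(19.2) = 69.3 - 19.2 = 50.1
(4) 1.0(103.4) + 1.0(44.6) = 103.4 + 44.6 = 148.0
(5) 1.0(103.4) + 0.6(36.7) = 103.4 + 22.0 = 125.4
Combination 1 governs: P = 154.9 kips.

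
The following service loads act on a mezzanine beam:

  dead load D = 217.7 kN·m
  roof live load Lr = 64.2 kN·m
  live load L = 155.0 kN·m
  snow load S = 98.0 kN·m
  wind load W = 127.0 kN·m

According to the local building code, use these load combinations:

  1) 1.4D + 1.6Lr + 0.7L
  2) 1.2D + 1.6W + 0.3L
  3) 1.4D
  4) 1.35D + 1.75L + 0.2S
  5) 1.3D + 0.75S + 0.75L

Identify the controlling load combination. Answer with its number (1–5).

Combination 4

1) 1.4(217.7) + 1.6(64.2) + 0.7(155.0) = 516.0
2) 1.2(217.7) + 1.6(127.0) + 0.3(155.0) = 510.9
3) 1.4(217.7) = 304.8
4) 1.35(217.7) + 1.75(155.0) + 0.2(98.0) = 584.7
5) 1.3(217.7) + 0.75(98.0) + 0.75(155.0) = 472.8
The largest value is 584.7 kN·m from combination 4.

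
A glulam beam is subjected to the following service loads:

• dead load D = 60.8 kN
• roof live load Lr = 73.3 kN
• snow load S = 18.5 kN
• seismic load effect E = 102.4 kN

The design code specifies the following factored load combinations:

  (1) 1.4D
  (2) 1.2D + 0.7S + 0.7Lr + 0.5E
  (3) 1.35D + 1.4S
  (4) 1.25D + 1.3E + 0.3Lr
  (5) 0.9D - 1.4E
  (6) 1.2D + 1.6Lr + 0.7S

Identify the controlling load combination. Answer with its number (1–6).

Combination 4

(1) 1.4(60.8) = 85.1
(2) 1.2(60.8) + 0.7(18.5) + 0.7(73.3) + 0.5(102.4) = 188.4
(3) 1.35(60.8) + 1.4(18.5) = 82.1 + 25.9 = 108.0
(4) 1.25(60.8) + 1.3(102.4) + 0.3(73.3) = 76.0 + 133.1 + 22.0 = 231.1
(5) 0.9(60.8) - 1.4(102.4) = -88.6
(6) 1.2(60.8) + 1.6(73.3) + 0.7(18.5) = 203.2
The largest value is 231.1 kN from combination 4.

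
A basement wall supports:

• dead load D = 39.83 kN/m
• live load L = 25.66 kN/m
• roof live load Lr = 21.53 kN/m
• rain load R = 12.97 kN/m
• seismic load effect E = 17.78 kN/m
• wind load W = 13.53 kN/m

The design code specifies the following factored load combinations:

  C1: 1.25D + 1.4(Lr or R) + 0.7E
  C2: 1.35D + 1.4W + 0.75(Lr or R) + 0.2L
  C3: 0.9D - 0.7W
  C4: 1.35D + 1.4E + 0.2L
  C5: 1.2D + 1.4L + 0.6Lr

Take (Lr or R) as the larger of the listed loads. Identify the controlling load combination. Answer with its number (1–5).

Combination 5

(Lr or R) → Lr = 21.53 kN/m.
C1: 1.25(39.83) + 1.4(21.53) + 0.7(17.78) = 92.38
C2: 1.35(39.83) + 1.4(13.53) + 0.75(21.53) + 0.2(25.66) = 93.99
C3: 0.9(39.83) - 0.7(13.53) = 26.38
C4: 1.35(39.83) + 1.4(17.78) + 0.2(25.66) = 83.79
C5: 1.2(39.83) + 1.4(25.66) + 0.6(21.53) = 96.64
The largest value is 96.64 kN/m from combination 5.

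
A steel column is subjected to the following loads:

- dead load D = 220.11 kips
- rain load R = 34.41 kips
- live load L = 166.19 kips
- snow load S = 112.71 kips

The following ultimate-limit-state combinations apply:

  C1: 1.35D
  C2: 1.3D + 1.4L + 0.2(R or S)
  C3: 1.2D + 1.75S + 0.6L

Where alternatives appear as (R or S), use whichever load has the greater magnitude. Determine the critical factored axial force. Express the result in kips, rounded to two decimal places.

561.09 kips

(R or S) → S = 112.71 kips.
C1: 1.35(220.11) = 297.15
C2: 1.3(220.11) + 1.4(166.19) + 0.2(112.71) = 541.35
C3: 1.2(220.11) + 1.75(112.71) + 0.6(166.19) = 561.09
The controlling combination is 3, giving 561.09 kips.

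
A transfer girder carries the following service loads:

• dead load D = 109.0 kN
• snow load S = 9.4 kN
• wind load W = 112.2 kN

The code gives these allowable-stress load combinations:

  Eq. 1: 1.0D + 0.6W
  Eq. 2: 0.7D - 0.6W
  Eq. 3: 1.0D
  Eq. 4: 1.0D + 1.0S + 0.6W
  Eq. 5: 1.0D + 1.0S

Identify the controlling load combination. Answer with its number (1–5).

Eq. 1: 1.0(109.0) + 0.6(112.2) = 109.0 + 67.3 = 176.3
Eq. 2: 0.7(109.0) - 0.6(112.2) = 76.3 - 67.3 = 9.0
Eq. 3: 1.0(109.0) = 109.0
Eq. 4: 1.0(109.0) + 1.0(9.4) + 0.6(112.2) = 109.0 + 9.4 + 67.3 = 185.7
Eq. 5: 1.0(109.0) + 1.0(9.4) = 109.0 + 9.4 = 118.4
The largest value is 185.7 kN from combination 4.

Combination 4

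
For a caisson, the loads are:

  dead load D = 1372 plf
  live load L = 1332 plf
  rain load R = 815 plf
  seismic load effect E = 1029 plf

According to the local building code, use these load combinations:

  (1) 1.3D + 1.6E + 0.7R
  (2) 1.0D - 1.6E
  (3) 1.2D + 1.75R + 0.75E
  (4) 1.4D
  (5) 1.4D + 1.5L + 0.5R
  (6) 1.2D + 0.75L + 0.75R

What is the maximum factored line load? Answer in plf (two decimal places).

(1) 1.3(1372) + 1.6(1029) + 0.7(815) = 1783.60 + 1646.40 + 570.50 = 4000.50
(2) 1.0(1372) - 1.6(1029) = 1372.00 - 1646.40 = -274.40
(3) 1.2(1372) + 1.75(815) + 0.75(1029) = 1646.40 + 1426.25 + 771.75 = 3844.40
(4) 1.4(1372) = 1920.80
(5) 1.4(1372) + 1.5(1332) + 0.5(815) = 1920.80 + 1998.00 + 407.50 = 4326.30
(6) 1.2(1372) + 0.75(1332) + 0.75(815) = 1646.40 + 999.00 + 611.25 = 3256.65
Maximum is from combination 5.

4326.30 plf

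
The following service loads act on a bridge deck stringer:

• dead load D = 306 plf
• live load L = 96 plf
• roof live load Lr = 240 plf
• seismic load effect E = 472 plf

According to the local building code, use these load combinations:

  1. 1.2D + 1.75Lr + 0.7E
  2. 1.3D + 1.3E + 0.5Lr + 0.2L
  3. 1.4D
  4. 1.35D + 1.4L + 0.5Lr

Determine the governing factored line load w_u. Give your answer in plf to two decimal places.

1150.60 plf

1. 1.2(306) + 1.75(240) + 0.7(472) = 367.20 + 420.00 + 330.40 = 1117.60
2. 1.3(306) + 1.3(472) + 0.5(240) + 0.2(96) = 397.80 + 613.60 + 120.00 + 19.20 = 1150.60
3. 1.4(306) = 428.40
4. 1.35(306) + 1.4(96) + 0.5(240) = 413.10 + 134.40 + 120.00 = 667.50
Maximum is from combination 2.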